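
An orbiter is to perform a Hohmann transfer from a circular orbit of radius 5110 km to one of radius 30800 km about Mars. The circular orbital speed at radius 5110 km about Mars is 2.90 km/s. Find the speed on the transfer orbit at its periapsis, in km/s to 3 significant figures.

From the circular-orbit relation v² = μ/r at r = 5110 km: μ = v²r = (2.90)² × 5110 = 42975.1 km³/s².
Semi-major axis of the transfer orbit: a_t = (5110 + 30800)/2 = 17955 km.
The periapsis of the transfer ellipse is at r = 5110 km.
Vis-viva: v = √[μ(2/r − 1/a_t)] = √[42975.1 × (2/5110 − 1/17955)] = 3.798 km/s.

v = 3.80 km/s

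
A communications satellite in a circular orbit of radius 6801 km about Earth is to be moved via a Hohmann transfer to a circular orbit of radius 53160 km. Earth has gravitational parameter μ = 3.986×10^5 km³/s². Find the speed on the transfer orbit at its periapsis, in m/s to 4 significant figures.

Transfer-ellipse semi-major axis a_t = (r₁ + r₂)/2 = (6801 + 53160)/2 = 29980.5 km.
The periapsis of the transfer ellipse is at r = 6801 km.
Vis-viva: v = √[μ(2/r − 1/a_t)] = √[3.986×10^5 × (2/6801 − 1/29980.5)] = 10.19 km/s.

v = 10190 m/s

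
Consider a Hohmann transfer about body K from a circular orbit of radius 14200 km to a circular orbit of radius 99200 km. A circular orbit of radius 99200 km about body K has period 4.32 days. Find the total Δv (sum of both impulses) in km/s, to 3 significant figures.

From Kepler's third law T² = 4π²r³/μ at r = 99200 km, T = 4.32 days = 4.32 × 86400 s = 3.73248×10^5 s: μ = 4π²r³/T² = 2.76630×10^5 km³/s².
Transfer-ellipse semi-major axis a_t = (r₁ + r₂)/2 = (14200 + 99200)/2 = 56700 km.
At r₁ the circular-orbit speed is v₁ = √(μ/r₁) = 4.4137 km/s.
Transfer-orbit speed at r₁ (v² = μ(2/r − 1/a)): v_p = √[μ(2/r₁ − 1/a_t)] = 5.8381 km/s.
First burn Δv₁ = |v_p − v₁| = 1.4244 km/s.
Circular speed at r₂: v₂ = √(μ/r₂) = 1.66991 km/s.
Transfer-orbit speed at r₂: v_a = √[μ(2/r₂ − 1/a_t)] = 0.835693 km/s.
Second burn Δv₂ = |v₂ − v_a| = 0.83422 km/s.
Δv = Δv₁ + Δv₂ = 1.4244 + 0.83422 = 2.259 km/s.

Δv = 2.26 km/s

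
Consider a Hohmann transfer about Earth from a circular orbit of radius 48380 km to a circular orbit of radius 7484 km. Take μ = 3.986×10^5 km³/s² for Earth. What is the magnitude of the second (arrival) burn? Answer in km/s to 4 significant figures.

Semi-major axis of the transfer orbit: a_t = (48380 + 7484)/2 = 27932 km.
On the circular orbit at r = 7484 km, v_c = √(μ/r) = 7.298 km/s.
Transfer-orbit speed at the same r (vis-viva, a = a_t): v_t = √[μ(2/r − 1/a_t)] = 9.605 km/s.
Δv₂ = |v_t − v_c| = |9.605 − 7.298| = 2.307 km/s.

Δv₂ = 2.307 km/s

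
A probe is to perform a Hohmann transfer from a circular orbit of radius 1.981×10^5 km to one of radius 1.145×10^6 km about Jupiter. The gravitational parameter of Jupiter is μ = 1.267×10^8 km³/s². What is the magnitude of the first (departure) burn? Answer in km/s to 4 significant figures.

Semi-major axis of the transfer orbit: a_t = (1.981×10^5 + 1.145×10^6)/2 = 6.7155×10^5 km.
Circular speed at r = 1.981×10^5 km: v_c = √(μ/r) = 25.2898 km/s.
Vis-viva on the transfer ellipse at r = 1.981×10^5 km gives v_t = √[μ(2/r − 1/a_t)] = 33.0225 km/s.
Δv₁ = |v_t − v_c| = |33.0225 − 25.2898| = 7.733 km/s.

Δv₁ = 7.733 km/s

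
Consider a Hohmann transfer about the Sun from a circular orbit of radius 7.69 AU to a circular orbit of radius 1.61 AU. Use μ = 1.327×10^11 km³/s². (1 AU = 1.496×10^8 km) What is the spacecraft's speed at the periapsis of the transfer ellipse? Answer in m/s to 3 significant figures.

v = 30200 m/s

In km: r₁ = 7.69 × 1.496×10^8 = 1.150424×10^9 km; r₂ = 1.61 × 1.496×10^8 = 2.40856×10^8 km.
The Hohmann ellipse has a_t = (r₁ + r₂)/2 = 6.9564×10^8 km.
At periapsis, r = 2.40856×10^8 km.
Applying v² = μ(2/r − 1/a_t): v = 30.19 km/s.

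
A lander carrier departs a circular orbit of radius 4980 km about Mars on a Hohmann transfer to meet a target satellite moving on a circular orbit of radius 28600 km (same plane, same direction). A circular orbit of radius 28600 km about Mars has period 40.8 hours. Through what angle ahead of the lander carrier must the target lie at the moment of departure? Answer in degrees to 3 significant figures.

φ = 99.0°

From Kepler's third law T² = 4π²r³/μ at r = 28600 km, T = 40.8 hours = 40.8 × 3600 s = 1.4688×10^5 s: μ = 4π²r³/T² = 42808.7 km³/s².
The Hohmann ellipse has a_t = (r₁ + r₂)/2 = 16790 km.
The half-period of the transfer ellipse is t = π√(a_t³/μ) = 33033.9 s.
Target angular speed ω₂ = √(μ/r₂³) = 4.27777×10^-5 rad/s.
Angle swept by the target during transfer: ω₂·t = 1.41311 rad = 80.97°.
The lander carrier traverses 180° on the transfer ellipse, so the target must lead by 180° − 80.97° = 99.0°.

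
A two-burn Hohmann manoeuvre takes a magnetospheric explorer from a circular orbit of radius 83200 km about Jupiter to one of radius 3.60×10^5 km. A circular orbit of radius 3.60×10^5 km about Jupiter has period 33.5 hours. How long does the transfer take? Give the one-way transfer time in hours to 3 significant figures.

t = 8.09 hours

From Kepler's third law T² = 4π²r³/μ at r = 3.60×10^5 km, T = 33.5 hours = 33.5 × 3600 s = 1.206×10^5 s: μ = 4π²r³/T² = 1.26641×10^8 km³/s².
The Hohmann ellipse has a_t = (r₁ + r₂)/2 = 2.216×10^5 km.
Transfer time t = π√(a_t³/μ) = π√((2.216×10^5)³ / 1.26641×10^8) = 29120 s.
Converting: 29120 s ÷ 3600 s/hour = 8.09 hours.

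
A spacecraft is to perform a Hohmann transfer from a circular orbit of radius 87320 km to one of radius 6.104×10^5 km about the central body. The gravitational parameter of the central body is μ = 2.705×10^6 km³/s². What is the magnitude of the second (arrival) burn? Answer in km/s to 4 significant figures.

Δv₂ = 1.052 km/s

Semi-major axis of the transfer orbit: a_t = (87320 + 6.104×10^5)/2 = 3.4886×10^5 km.
On the circular orbit at r = 6.104×10^5 km, v_c = √(μ/r) = 2.105 km/s.
Vis-viva on the transfer ellipse at r = 6.104×10^5 km gives v_t = √[μ(2/r − 1/a_t)] = 1.053 km/s.
Δv₂ = |v_t − v_c| = |1.053 − 2.105| = 1.052 km/s.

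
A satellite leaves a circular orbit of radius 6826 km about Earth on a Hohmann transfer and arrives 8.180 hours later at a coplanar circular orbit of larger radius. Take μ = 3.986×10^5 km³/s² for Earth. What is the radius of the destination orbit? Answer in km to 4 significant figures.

r₂ = 58610 km

Transfer time t = 8.180 hours = 29448 s, and t = π√(a_t³/μ).
So a_t = (μ t²/π²)^(1/3) = (3.986×10^5 × (29448)² / π²)^(1/3) = 32718 km.
Since a_t = (r₁ + r₂)/2, r₂ = 2a_t − r₁ = 2×32718 − 6826 = 58610 km.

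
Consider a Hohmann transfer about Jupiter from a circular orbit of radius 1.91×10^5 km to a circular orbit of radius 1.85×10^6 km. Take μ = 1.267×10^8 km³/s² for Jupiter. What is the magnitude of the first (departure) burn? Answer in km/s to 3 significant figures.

Δv₁ = 8.92 km/s

Transfer-ellipse semi-major axis a_t = (r₁ + r₂)/2 = (1.910×10^5 + 1.850×10^6)/2 = 1.0205×10^6 km.
Circular speed at r = 1.910×10^5 km: v_c = √(μ/r) = 25.756 km/s.
Transfer-orbit speed at the same r (vis-viva, a = a_t): v_t = √[μ(2/r − 1/a_t)] = 34.678 km/s.
Δv₁ = |v_t − v_c| = |34.678 − 25.756| = 8.922 km/s.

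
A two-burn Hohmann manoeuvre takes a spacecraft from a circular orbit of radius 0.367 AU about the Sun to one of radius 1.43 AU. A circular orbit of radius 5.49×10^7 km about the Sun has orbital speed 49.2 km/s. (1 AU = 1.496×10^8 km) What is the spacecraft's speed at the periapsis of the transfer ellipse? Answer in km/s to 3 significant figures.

v = 62.1 km/s

From the circular-orbit relation v² = μ/r at r = 5.49×10^7 km: μ = v²r = (49.2)² × 5.49×10^7 = 1.32893×10^11 km³/s².
In km: r₁ = 0.367 × 1.496×10^8 = 5.49032×10^7 km; r₂ = 1.43 × 1.496×10^8 = 2.13928×10^8 km.
The Hohmann ellipse has a_t = (r₁ + r₂)/2 = 1.344156×10^8 km.
The periapsis of the transfer ellipse is at r = 5.49032×10^7 km.
Applying v² = μ(2/r − 1/a_t): v = 62.07 km/s.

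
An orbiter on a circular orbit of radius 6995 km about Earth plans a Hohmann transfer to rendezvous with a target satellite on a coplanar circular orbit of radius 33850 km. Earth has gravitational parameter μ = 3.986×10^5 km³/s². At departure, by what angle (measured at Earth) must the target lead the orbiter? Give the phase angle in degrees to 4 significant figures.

φ = 95.65°

The Hohmann ellipse has a_t = (r₁ + r₂)/2 = 20422.5 km.
Transfer time t = π√(a_t³/μ) = 14523 s.
Target angular speed ω₂ = √(μ/r₂³) = 1.0137×10^-4 rad/s.
Angle swept by the target during transfer: ω₂·t = 1.4722 rad = 84.35°.
Arrival is 180° from departure on the ellipse, so φ = 180° − 84.35° = 95.65°.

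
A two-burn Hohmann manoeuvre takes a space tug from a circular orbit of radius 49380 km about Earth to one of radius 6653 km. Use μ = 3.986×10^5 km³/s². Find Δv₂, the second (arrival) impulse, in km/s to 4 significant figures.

The Hohmann ellipse has a_t = (r₁ + r₂)/2 = 28016.5 km.
On the circular orbit at r = 6653 km, v_c = √(μ/r) = 7.7403 km/s.
Vis-viva on the transfer ellipse at r = 6653 km gives v_t = √[μ(2/r − 1/a_t)] = 10.276 km/s.
Δv₂ = |v_t − v_c| = |10.276 − 7.7403| = 2.536 km/s.

Δv₂ = 2.536 km/s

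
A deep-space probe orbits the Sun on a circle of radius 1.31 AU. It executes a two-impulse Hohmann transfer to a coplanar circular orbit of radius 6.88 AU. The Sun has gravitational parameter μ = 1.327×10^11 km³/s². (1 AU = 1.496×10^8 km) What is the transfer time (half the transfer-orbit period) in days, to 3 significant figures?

In km: r₁ = 1.31 × 1.496×10^8 = 1.95976×10^8 km; r₂ = 6.88 × 1.496×10^8 = 1.029248×10^9 km.
Semi-major axis of the transfer orbit: a_t = (1.95976×10^8 + 1.029248×10^9)/2 = 6.12612×10^8 km.
By Kepler's third law the transfer-orbit period is T = 2π√(a_t³/μ), so t = T/2 = 1.308×10^8 s.
Converting: 1.308×10^8 s ÷ 86400 s/day = 1510 days.

t = 1510 days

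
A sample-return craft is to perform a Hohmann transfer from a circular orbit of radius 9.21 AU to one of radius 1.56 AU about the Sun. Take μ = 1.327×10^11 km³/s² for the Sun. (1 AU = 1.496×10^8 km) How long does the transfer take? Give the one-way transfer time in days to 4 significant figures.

t = 2282 days

In km: r₁ = 9.21 × 1.496×10^8 = 1.377816×10^9 km; r₂ = 1.56 × 1.496×10^8 = 2.33376×10^8 km.
Semi-major axis of the transfer orbit: a_t = (1.377816×10^9 + 2.33376×10^8)/2 = 8.05596×10^8 km.
By Kepler's third law the transfer-orbit period is T = 2π√(a_t³/μ), so t = T/2 = 1.972×10^8 s.
Converting: 1.972×10^8 s ÷ 86400 s/day = 2282 days.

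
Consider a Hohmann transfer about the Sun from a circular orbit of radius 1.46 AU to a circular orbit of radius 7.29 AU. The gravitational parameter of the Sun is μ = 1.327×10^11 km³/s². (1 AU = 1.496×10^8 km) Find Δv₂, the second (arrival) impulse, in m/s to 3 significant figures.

In km: r₁ = 1.46 × 1.496×10^8 = 2.18416×10^8 km; r₂ = 7.29 × 1.496×10^8 = 1.090584×10^9 km.
Transfer-ellipse semi-major axis a_t = (r₁ + r₂)/2 = (2.18416×10^8 + 1.090584×10^9)/2 = 6.545×10^8 km.
Circular speed at r = 1.090584×10^9 km: v_c = √(μ/r) = 11.031 km/s.
Transfer-orbit speed at the same r (vis-viva, a = a_t): v_t = √[μ(2/r − 1/a_t)] = 6.3723 km/s.
Δv₂ = |v_t − v_c| = |6.3723 − 11.031| = 4.659 km/s.

Δv₂ = 4660 m/s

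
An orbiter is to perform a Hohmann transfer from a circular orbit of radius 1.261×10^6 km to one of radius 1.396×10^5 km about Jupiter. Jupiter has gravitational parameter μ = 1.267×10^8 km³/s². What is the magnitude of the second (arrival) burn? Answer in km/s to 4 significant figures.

Semi-major axis of the transfer orbit: a_t = (1.261×10^6 + 1.396×10^5)/2 = 7.003×10^5 km.
On the circular orbit at r = 1.396×10^5 km, v_c = √(μ/r) = 30.13 km/s.
Vis-viva on the transfer ellipse at r = 1.396×10^5 km gives v_t = √[μ(2/r − 1/a_t)] = 40.43 km/s.
Δv₂ = |v_t − v_c| = |40.43 − 30.13| = 10.30 km/s.

Δv₂ = 10.30 km/s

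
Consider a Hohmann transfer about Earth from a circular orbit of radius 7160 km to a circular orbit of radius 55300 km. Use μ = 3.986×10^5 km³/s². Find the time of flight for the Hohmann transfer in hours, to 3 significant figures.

The Hohmann ellipse has a_t = (r₁ + r₂)/2 = 31230 km.
Transfer time t = π√(a_t³/μ) = π√((31230)³ / 3.986×10^5) = 27460 s.
Converting: 27460 s ÷ 3600 s/hour = 7.63 hours.

t = 7.63 hours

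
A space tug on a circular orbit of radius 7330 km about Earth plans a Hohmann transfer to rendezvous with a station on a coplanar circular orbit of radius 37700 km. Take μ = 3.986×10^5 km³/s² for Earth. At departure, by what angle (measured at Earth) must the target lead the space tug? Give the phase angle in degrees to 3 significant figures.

φ = 96.9°

Semi-major axis of the transfer orbit: a_t = (7330 + 37700)/2 = 22515 km.
Transfer time t = π√(a_t³/μ) = 16810 s.
Target angular speed ω₂ = √(μ/r₂³) = 8.625×10^-5 rad/s.
Angle swept by the target during transfer: ω₂·t = 1.4499 rad = 83.07°.
Arrival is 180° from departure on the ellipse, so φ = 180° − 83.07° = 96.9°.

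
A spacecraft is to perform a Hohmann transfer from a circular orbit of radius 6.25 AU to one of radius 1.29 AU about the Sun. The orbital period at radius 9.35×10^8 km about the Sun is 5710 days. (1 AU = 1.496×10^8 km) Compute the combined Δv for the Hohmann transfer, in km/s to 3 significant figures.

Δv = 12.5 km/s

From Kepler's third law T² = 4π²r³/μ at r = 9.35×10^8 km, T = 5710 days = 5710 × 86400 s = 4.93344×10^8 s: μ = 4π²r³/T² = 1.32585×10^11 km³/s².
In km: r₁ = 6.25 × 1.496×10^8 = 9.350×10^8 km; r₂ = 1.29 × 1.496×10^8 = 1.92984×10^8 km.
The Hohmann ellipse has a_t = (r₁ + r₂)/2 = 5.63992×10^8 km.
At r₁ the circular-orbit speed is v₁ = √(μ/r₁) = 11.908 km/s.
Transfer-orbit speed at r₁ (v² = μ(2/r − 1/a)): v_a = √[μ(2/r₁ − 1/a_t)] = 6.9657 km/s.
First burn Δv₁ = |v_a − v₁| = 4.942 km/s.
At r₂, v₂ = √(μ/r₂) = 26.2112 km/s.
Transfer-orbit speed at r₂: v_p = √[μ(2/r₂ − 1/a_t)] = 33.7486 km/s.
Second burn Δv₂ = |v₂ − v_p| = 7.537 km/s.
Total Δv = Δv₁ + Δv₂ = 12.48 km/s.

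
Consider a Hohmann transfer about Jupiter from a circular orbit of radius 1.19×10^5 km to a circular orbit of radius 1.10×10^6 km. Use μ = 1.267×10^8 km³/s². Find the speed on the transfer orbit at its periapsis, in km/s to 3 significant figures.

The Hohmann ellipse has a_t = (r₁ + r₂)/2 = 6.095×10^5 km.
At periapsis, r = 1.190×10^5 km.
Vis-viva: v = √[μ(2/r − 1/a_t)] = √[1.267×10^8 × (2/1.190×10^5 − 1/6.095×10^5)] = 43.84 km/s.

v = 43.8 km/s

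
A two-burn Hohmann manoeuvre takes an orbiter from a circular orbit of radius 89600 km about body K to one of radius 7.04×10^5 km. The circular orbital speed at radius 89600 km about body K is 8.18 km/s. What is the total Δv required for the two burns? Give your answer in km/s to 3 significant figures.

From the circular-orbit relation v² = μ/r at r = 89600 km: μ = v²r = (8.18)² × 89600 = 5.99535×10^6 km³/s².
Semi-major axis of the transfer orbit: a_t = (89600 + 7.040×10^5)/2 = 3.968×10^5 km.
At r₁ the circular-orbit speed is v₁ = √(μ/r₁) = 8.18000 km/s.
Transfer-orbit speed at r₁ (vis-viva): v_p = √[μ(2/r₁ − 1/a_t)] = 10.8957 km/s.
First burn Δv₁ = |v_p − v₁| = 2.7157 km/s.
Circular speed at r₂: v₂ = √(μ/r₂) = 2.9182 km/s.
Transfer-orbit speed at r₂: v_a = √[μ(2/r₂ − 1/a_t)] = 1.3867 km/s.
Second burn Δv₂ = |v₂ − v_a| = 1.5315 km/s.
Δv = Δv₁ + Δv₂ = 2.7157 + 1.5315 = 4.247 km/s.

Δv = 4.25 km/s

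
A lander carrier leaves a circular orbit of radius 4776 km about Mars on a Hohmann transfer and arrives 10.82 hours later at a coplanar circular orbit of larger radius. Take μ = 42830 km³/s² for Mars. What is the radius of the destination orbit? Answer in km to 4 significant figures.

Transfer time t = 10.82 hours = 38952 s, and t = π√(a_t³/μ).
So a_t = (μ t²/π²)^(1/3) = (42830 × (38952)² / π²)^(1/3) = 18743 km.
Since a_t = (r₁ + r₂)/2, r₂ = 2a_t − r₁ = 2×18743 − 4776 = 32710 km.

r₂ = 32710 km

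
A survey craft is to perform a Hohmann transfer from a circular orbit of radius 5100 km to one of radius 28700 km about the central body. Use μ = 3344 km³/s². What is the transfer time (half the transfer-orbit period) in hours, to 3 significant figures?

t = 33.2 hours

Semi-major axis of the transfer orbit: a_t = (5100 + 28700)/2 = 16900 km.
Half the transfer-orbit period gives t = π√(a_t³/μ) = 1.194×10^5 s.
Converting: 1.194×10^5 s ÷ 3600 s/hour = 33.2 hours.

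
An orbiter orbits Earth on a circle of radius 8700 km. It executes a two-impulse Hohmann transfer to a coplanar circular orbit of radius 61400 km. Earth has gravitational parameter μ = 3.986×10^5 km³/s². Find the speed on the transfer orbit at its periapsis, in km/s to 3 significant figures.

Semi-major axis of the transfer orbit: a_t = (8700 + 61400)/2 = 35050 km.
The periapsis of the transfer ellipse is at r = 8700 km.
Applying v² = μ(2/r − 1/a_t): v = 8.959 km/s.

v = 8.96 km/s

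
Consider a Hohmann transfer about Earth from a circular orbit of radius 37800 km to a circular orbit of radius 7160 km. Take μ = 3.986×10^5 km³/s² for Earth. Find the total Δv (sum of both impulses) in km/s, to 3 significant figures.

The Hohmann ellipse has a_t = (r₁ + r₂)/2 = 22480 km.
Circular speed at r₁: v₁ = √(μ/r₁) = √(3.986×10^5/37800) = 3.2473 km/s.
On the transfer ellipse at r₁, vis-viva gives v_a = √[μ(2/r₁ − 1/a_t)] = 1.8327 km/s.
First burn Δv₁ = |v_a − v₁| = 1.415 km/s.
At r₂, v₂ = √(μ/r₂) = 7.461 km/s.
Transfer-orbit speed at r₂: v_p = √[μ(2/r₂ − 1/a_t)] = 9.675 km/s.
Second burn Δv₂ = |v₂ − v_p| = 2.214 km/s.
Δv = Δv₁ + Δv₂ = 1.415 + 2.214 = 3.629 km/s.

Δv = 3.63 km/s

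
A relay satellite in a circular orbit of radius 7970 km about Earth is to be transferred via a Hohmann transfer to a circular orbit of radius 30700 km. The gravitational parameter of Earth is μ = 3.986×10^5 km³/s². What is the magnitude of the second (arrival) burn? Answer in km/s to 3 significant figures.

The Hohmann ellipse has a_t = (r₁ + r₂)/2 = 19335 km.
Circular speed at r = 30700 km: v_c = √(μ/r) = 3.603 km/s.
Transfer-orbit speed at the same r (vis-viva, a = a_t): v_t = √[μ(2/r − 1/a_t)] = 2.313 km/s.
Δv₂ = |v_t − v_c| = |2.313 − 3.603| = 1.290 km/s.

Δv₂ = 1.29 km/s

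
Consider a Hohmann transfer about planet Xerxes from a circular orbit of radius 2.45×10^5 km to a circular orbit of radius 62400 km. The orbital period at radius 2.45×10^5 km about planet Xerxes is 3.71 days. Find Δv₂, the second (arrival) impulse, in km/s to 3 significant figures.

From Kepler's third law T² = 4π²r³/μ at r = 2.45×10^5 km, T = 3.71 days = 3.71 × 86400 s = 3.20544×10^5 s: μ = 4π²r³/T² = 5.65045×10^6 km³/s².
The Hohmann ellipse has a_t = (r₁ + r₂)/2 = 1.537×10^5 km.
Circular speed at r = 62400 km: v_c = √(μ/r) = 9.5159 km/s.
Transfer-orbit speed at the same r (vis-viva, a = a_t): v_t = √[μ(2/r − 1/a_t)] = 12.014 km/s.
Δv₂ = |v_t − v_c| = |12.014 − 9.5159| = 2.498 km/s.

Δv₂ = 2.50 km/s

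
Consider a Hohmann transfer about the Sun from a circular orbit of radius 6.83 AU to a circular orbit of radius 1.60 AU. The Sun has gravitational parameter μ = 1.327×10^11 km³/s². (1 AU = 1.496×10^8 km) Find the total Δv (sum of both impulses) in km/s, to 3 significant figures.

Δv = 10.8 km/s

In km: r₁ = 6.83 × 1.496×10^8 = 1.021768×10^9 km; r₂ = 1.60 × 1.496×10^8 = 2.3936×10^8 km.
The Hohmann ellipse has a_t = (r₁ + r₂)/2 = 6.30564×10^8 km.
At r₁ the circular-orbit speed is v₁ = √(μ/r₁) = 11.396 km/s.
On the transfer ellipse at r₁, vis-viva equation gives v_a = √[μ(2/r₁ − 1/a_t)] = 7.0213 km/s.
First burn Δv₁ = |v_a − v₁| = 4.375 km/s.
At r₂, v₂ = √(μ/r₂) = 23.5456 km/s.
Transfer-orbit speed at r₂: v_p = √[μ(2/r₂ − 1/a_t)] = 29.9724 km/s.
Second burn Δv₂ = |v₂ − v_p| = 6.427 km/s.
Δv = Δv₁ + Δv₂ = 4.375 + 6.427 = 10.80 km/s.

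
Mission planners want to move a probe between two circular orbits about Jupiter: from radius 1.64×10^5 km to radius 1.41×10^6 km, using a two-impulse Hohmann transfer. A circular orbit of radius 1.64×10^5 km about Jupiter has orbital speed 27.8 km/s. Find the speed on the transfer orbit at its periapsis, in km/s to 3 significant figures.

v = 37.2 km/s

From the circular-orbit relation v² = μ/r at r = 1.64×10^5 km: μ = v²r = (27.8)² × 1.64×10^5 = 1.26746×10^8 km³/s².
Semi-major axis of the transfer orbit: a_t = (1.640×10^5 + 1.410×10^6)/2 = 7.870×10^5 km.
The periapsis of the transfer ellipse is at r = 1.640×10^5 km.
Applying v² = μ(2/r − 1/a_t): v = 37.21 km/s.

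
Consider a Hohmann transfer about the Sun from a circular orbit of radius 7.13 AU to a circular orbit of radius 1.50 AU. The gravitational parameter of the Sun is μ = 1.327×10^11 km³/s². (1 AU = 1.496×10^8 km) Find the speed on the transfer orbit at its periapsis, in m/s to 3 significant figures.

In km: r₁ = 7.13 × 1.496×10^8 = 1.066648×10^9 km; r₂ = 1.50 × 1.496×10^8 = 2.244×10^8 km.
The Hohmann ellipse has a_t = (r₁ + r₂)/2 = 6.45524×10^8 km.
At periapsis, r = 2.244×10^8 km.
From the vis-viva equation, v = √[μ(2/r − 1/a_t)] = 31.26 km/s.

v = 31300 m/s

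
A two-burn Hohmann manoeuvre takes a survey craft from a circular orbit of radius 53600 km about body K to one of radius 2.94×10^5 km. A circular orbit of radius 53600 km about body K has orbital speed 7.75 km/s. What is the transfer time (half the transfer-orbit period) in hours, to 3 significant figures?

t = 35.2 hours

From the circular-orbit relation v² = μ/r at r = 53600 km: μ = v²r = (7.75)² × 53600 = 3.21935×10^6 km³/s².
The Hohmann ellipse has a_t = (r₁ + r₂)/2 = 1.738×10^5 km.
By Kepler's third law the transfer-orbit period is T = 2π√(a_t³/μ), so t = T/2 = 1.2686×10^5 s.
Converting: 1.2686×10^5 s ÷ 3600 s/hour = 35.2 hours.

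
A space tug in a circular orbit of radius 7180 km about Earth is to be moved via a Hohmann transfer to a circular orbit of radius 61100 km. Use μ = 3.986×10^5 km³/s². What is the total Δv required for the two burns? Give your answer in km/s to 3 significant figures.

The Hohmann ellipse has a_t = (r₁ + r₂)/2 = 34140 km.
At r₁ the circular-orbit speed is v₁ = √(μ/r₁) = 7.451 km/s.
Transfer-orbit speed at r₁ (vis-viva): v_p = √[μ(2/r₁ − 1/a_t)] = 9.968 km/s.
First burn Δv₁ = |v_p − v₁| = 2.517 km/s.
Circular speed at r₂: v₂ = √(μ/r₂) = 2.554 km/s.
Transfer-orbit speed at r₂: v_a = √[μ(2/r₂ − 1/a_t)] = 1.171 km/s.
Second burn Δv₂ = |v₂ − v_a| = 1.383 km/s.
Δv = Δv₁ + Δv₂ = 2.517 + 1.383 = 3.900 km/s.

Δv = 3.90 km/s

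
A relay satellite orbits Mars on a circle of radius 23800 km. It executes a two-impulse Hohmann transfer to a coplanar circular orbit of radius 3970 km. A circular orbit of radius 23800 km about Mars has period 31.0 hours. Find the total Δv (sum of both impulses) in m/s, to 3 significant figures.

Δv = 1640 m/s

From Kepler's third law T² = 4π²r³/μ at r = 23800 km, T = 31.0 hours = 31.0 × 3600 s = 1.116×10^5 s: μ = 4π²r³/T² = 42732.9 km³/s².
The Hohmann ellipse has a_t = (r₁ + r₂)/2 = 13885 km.
At r₁ the circular-orbit speed is v₁ = √(μ/r₁) = 1.33996 km/s.
On the transfer ellipse at r₁, vis-viva equation gives v_a = √[μ(2/r₁ − 1/a_t)] = 0.716498 km/s.
First burn Δv₁ = |v_a − v₁| = 0.62346 km/s.
Circular speed at r₂: v₂ = √(μ/r₂) = 3.28085 km/s.
Transfer-orbit speed at r₂: v_p = √[μ(2/r₂ − 1/a_t)] = 4.29538 km/s.
Second burn Δv₂ = |v₂ − v_p| = 1.0145 km/s.
Δv = Δv₁ + Δv₂ = 0.62346 + 1.0145 = 1.638 km/s.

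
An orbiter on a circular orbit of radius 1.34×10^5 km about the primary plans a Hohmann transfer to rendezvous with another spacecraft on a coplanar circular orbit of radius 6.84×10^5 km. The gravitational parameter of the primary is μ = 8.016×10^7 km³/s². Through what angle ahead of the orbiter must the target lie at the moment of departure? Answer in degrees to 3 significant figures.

Transfer-ellipse semi-major axis a_t = (r₁ + r₂)/2 = (1.340×10^5 + 6.840×10^5)/2 = 4.090×10^5 km.
Transfer time t = π√(a_t³/μ) = 91782 s.
Target angular speed ω₂ = √(μ/r₂³) = 1.5827×10^-5 rad/s.
Angle swept by the target during transfer: ω₂·t = 1.4526 rad = 83.23°.
The orbiter traverses 180° on the transfer ellipse, so the target must lead by 180° − 83.23° = 96.8°.

φ = 96.8°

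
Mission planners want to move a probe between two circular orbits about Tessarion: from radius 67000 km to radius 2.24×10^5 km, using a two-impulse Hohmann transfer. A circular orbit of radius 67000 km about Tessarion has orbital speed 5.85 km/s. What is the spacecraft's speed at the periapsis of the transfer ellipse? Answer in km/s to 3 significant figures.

From the circular-orbit relation v² = μ/r at r = 67000 km: μ = v²r = (5.85)² × 67000 = 2.29291×10^6 km³/s².
The Hohmann ellipse has a_t = (r₁ + r₂)/2 = 1.455×10^5 km.
At periapsis, r = 67000 km.
Vis-viva: v = √[μ(2/r − 1/a_t)] = √[2.29291×10^6 × (2/67000 − 1/1.455×10^5)] = 7.259 km/s.

v = 7.26 km/s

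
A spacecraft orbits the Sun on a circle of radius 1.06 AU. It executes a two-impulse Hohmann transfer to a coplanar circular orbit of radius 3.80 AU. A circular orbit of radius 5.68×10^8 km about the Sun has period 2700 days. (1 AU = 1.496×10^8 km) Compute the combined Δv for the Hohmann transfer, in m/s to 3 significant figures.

Δv = 12400 m/s

From Kepler's third law T² = 4π²r³/μ at r = 5.68×10^8 km, T = 2700 days = 2700 × 86400 s = 2.3328×10^8 s: μ = 4π²r³/T² = 1.32938×10^11 km³/s².
In km: r₁ = 1.06 × 1.496×10^8 = 1.58576×10^8 km; r₂ = 3.80 × 1.496×10^8 = 5.6848×10^8 km.
Semi-major axis of the transfer orbit: a_t = (1.58576×10^8 + 5.6848×10^8)/2 = 3.63528×10^8 km.
At r₁ the circular-orbit speed is v₁ = √(μ/r₁) = 28.9538 km/s.
Transfer-orbit speed at r₁ (vis-viva): v_p = √[μ(2/r₁ − 1/a_t)] = 36.2072 km/s.
First burn Δv₁ = |v_p − v₁| = 7.2534 km/s.
At r₂, v₂ = √(μ/r₂) = 15.2921 km/s.
Transfer-orbit speed at r₂: v_a = √[μ(2/r₂ − 1/a_t)] = 10.0999 km/s.
Second burn Δv₂ = |v₂ − v_a| = 5.1922 km/s.
Δv = Δv₁ + Δv₂ = 7.2534 + 5.1922 = 12.45 km/s.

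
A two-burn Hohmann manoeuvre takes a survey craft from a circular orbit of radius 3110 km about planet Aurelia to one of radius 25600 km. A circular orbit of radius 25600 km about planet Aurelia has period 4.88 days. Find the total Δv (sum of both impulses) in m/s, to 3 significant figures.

From Kepler's third law T² = 4π²r³/μ at r = 25600 km, T = 4.88 days = 4.88 × 86400 s = 4.21632×10^5 s: μ = 4π²r³/T² = 3725.74 km³/s².
Semi-major axis of the transfer orbit: a_t = (3110 + 25600)/2 = 14355 km.
Circular speed at r₁: v₁ = √(μ/r₁) = √(3725.74/3110) = 1.094526 km/s.
On the transfer ellipse at r₁, v² = μ(2/r − 1/a) gives v_p = √[μ(2/r₁ − 1/a_t)] = 1.461654 km/s.
First burn Δv₁ = |v_p − v₁| = 0.367128 km/s.
At r₂, v₂ = √(μ/r₂) = 0.381493 km/s.
Transfer-orbit speed at r₂: v_a = √[μ(2/r₂ − 1/a_t)] = 0.177568 km/s.
Second burn Δv₂ = |v₂ − v_a| = 0.203925 km/s.
Total Δv = Δv₁ + Δv₂ = 0.5711 km/s.

Δv = 571 m/s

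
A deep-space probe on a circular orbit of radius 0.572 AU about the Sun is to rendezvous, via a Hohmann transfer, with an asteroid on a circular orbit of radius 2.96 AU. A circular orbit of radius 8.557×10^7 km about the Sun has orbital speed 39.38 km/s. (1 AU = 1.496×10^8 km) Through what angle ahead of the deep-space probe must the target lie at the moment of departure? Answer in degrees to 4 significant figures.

φ = 97.05°

From the circular-orbit relation v² = μ/r at r = 8.557×10^7 km: μ = v²r = (39.38)² × 8.557×10^7 = 1.32701×10^11 km³/s².
In km: r₁ = 0.572 × 1.496×10^8 = 8.55712×10^7 km; r₂ = 2.96 × 1.496×10^8 = 4.42816×10^8 km.
Semi-major axis of the transfer orbit: a_t = (8.55712×10^7 + 4.42816×10^8)/2 = 2.641936×10^8 km.
The half-period of the transfer ellipse is t = π√(a_t³/μ) = 3.7034×10^7 s.
The target's mean motion on its circular orbit is ω₂ = √(μ/r₂³) = 3.9093×10^-8 rad/s.
Angle swept by the target during transfer: ω₂·t = 1.4478 rad = 82.95°.
The deep-space probe traverses 180° on the transfer ellipse, so the target must lead by 180° − 82.95° = 97.05°.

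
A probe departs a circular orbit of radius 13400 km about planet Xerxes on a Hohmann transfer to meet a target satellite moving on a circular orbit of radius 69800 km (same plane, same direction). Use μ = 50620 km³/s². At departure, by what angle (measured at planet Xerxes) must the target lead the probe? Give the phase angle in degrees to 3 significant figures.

The Hohmann ellipse has a_t = (r₁ + r₂)/2 = 41600 km.
Transfer time t = π√(a_t³/μ) = 1.18476×10^5 s.
The target's mean motion on its circular orbit is ω₂ = √(μ/r₂³) = 1.22005×10^-5 rad/s.
Angle swept by the target during transfer: ω₂·t = 1.4455 rad = 82.82°.
Arrival is 180° from departure on the ellipse, so φ = 180° − 82.82° = 97.2°.

φ = 97.2°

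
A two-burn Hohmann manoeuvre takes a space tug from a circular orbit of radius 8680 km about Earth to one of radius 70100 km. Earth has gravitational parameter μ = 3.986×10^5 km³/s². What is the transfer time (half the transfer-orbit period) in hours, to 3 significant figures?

t = 10.8 hours

Transfer-ellipse semi-major axis a_t = (r₁ + r₂)/2 = (8680 + 70100)/2 = 39390 km.
Half the transfer-orbit period gives t = π√(a_t³/μ) = 38900 s.
Converting: 38900 s ÷ 3600 s/hour = 10.8 hours.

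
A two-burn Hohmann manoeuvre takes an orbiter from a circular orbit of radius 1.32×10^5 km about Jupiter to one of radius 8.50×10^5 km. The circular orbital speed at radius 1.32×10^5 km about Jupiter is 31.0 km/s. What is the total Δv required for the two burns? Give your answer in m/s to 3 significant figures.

Δv = 15700 m/s

From the circular-orbit relation v² = μ/r at r = 1.32×10^5 km: μ = v²r = (31.0)² × 1.32×10^5 = 1.26852×10^8 km³/s².
Semi-major axis of the transfer orbit: a_t = (1.320×10^5 + 8.500×10^5)/2 = 4.910×10^5 km.
Circular speed at r₁: v₁ = √(μ/r₁) = √(1.26852×10^8/1.320×10^5) = 31.000 km/s.
On the transfer ellipse at r₁, v² = μ(2/r − 1/a) gives v_p = √[μ(2/r₁ − 1/a_t)] = 40.788 km/s.
First burn Δv₁ = |v_p − v₁| = 9.788 km/s.
At r₂, v₂ = √(μ/r₂) = 12.216 km/s.
Transfer-orbit speed at r₂: v_a = √[μ(2/r₂ − 1/a_t)] = 6.3341 km/s.
Second burn Δv₂ = |v₂ − v_a| = 5.882 km/s.
Δv = Δv₁ + Δv₂ = 9.788 + 5.882 = 15.67 km/s.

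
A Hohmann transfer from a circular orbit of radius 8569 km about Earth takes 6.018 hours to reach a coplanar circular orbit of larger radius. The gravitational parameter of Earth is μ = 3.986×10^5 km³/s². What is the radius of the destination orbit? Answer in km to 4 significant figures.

Transfer time t = 6.018 hours = 21664.8 s, and t = π√(a_t³/μ).
So a_t = (μ t²/π²)^(1/3) = (3.986×10^5 × (21664.8)² / π²)^(1/3) = 26663 km.
Since a_t = (r₁ + r₂)/2, r₂ = 2a_t − r₁ = 2×26663 − 8569 = 44757 km.

r₂ = 44760 km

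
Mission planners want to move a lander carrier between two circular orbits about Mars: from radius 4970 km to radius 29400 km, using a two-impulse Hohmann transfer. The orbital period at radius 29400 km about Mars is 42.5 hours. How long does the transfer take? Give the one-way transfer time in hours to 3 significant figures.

From Kepler's third law T² = 4π²r³/μ at r = 29400 km, T = 42.5 hours = 42.5 × 3600 s = 1.530×10^5 s: μ = 4π²r³/T² = 42856.7 km³/s².
Semi-major axis of the transfer orbit: a_t = (4970 + 29400)/2 = 17185 km.
Half the transfer-orbit period gives t = π√(a_t³/μ) = 34190 s.
Converting: 34190 s ÷ 3600 s/hour = 9.50 hours.

t = 9.50 hours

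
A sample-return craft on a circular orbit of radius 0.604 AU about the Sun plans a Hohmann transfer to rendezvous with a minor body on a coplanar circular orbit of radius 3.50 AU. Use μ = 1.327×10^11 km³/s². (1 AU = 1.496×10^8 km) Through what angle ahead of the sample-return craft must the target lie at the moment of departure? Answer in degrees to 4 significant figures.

In km: r₁ = 0.604 × 1.496×10^8 = 9.03584×10^7 km; r₂ = 3.50 × 1.496×10^8 = 5.236×10^8 km.
The Hohmann ellipse has a_t = (r₁ + r₂)/2 = 3.069792×10^8 km.
Transfer time t = π√(a_t³/μ) = 4.639×10^7 s.
Target angular speed ω₂ = √(μ/r₂³) = 3.040×10^-8 rad/s.
Angle swept by the target during transfer: ω₂·t = 1.4103 rad = 80.80°.
Arrival is 180° from departure on the ellipse, so φ = 180° − 80.80° = 99.20°.

φ = 99.20°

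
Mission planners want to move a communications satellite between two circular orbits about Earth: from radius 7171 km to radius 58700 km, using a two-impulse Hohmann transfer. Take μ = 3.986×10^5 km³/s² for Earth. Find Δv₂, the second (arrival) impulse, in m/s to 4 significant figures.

Δv₂ = 1390 m/s

Transfer-ellipse semi-major axis a_t = (r₁ + r₂)/2 = (7171 + 58700)/2 = 32935.5 km.
On the circular orbit at r = 58700 km, v_c = √(μ/r) = 2.606 km/s.
Vis-viva on the transfer ellipse at r = 58700 km gives v_t = √[μ(2/r − 1/a_t)] = 1.216 km/s.
Δv₂ = |v_t − v_c| = |1.216 − 2.606| = 1.390 km/s.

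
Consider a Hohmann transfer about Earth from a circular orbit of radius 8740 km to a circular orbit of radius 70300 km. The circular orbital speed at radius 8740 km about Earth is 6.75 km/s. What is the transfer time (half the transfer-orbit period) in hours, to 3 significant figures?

From the circular-orbit relation v² = μ/r at r = 8740 km: μ = v²r = (6.75)² × 8740 = 3.98216×10^5 km³/s².
Transfer-ellipse semi-major axis a_t = (r₁ + r₂)/2 = (8740 + 70300)/2 = 39520 km.
Half the transfer-orbit period gives t = π√(a_t³/μ) = 39110 s.
Converting: 39110 s ÷ 3600 s/hour = 10.9 hours.

t = 10.9 hours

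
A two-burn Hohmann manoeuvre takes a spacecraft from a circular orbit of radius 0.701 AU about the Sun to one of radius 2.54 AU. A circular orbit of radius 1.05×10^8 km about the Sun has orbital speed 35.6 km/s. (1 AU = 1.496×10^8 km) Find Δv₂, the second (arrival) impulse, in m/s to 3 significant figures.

Δv₂ = 6410 m/s

From the circular-orbit relation v² = μ/r at r = 1.05×10^8 km: μ = v²r = (35.6)² × 1.05×10^8 = 1.33073×10^11 km³/s².
In km: r₁ = 0.701 × 1.496×10^8 = 1.048696×10^8 km; r₂ = 2.54 × 1.496×10^8 = 3.79984×10^8 km.
Semi-major axis of the transfer orbit: a_t = (1.048696×10^8 + 3.79984×10^8)/2 = 2.424268×10^8 km.
On the circular orbit at r = 3.79984×10^8 km, v_c = √(μ/r) = 18.714 km/s.
Transfer-orbit speed at the same r (vis-viva, a = a_t): v_t = √[μ(2/r − 1/a_t)] = 12.308 km/s.
Δv₂ = |v_t − v_c| = |12.308 − 18.714| = 6.406 km/s.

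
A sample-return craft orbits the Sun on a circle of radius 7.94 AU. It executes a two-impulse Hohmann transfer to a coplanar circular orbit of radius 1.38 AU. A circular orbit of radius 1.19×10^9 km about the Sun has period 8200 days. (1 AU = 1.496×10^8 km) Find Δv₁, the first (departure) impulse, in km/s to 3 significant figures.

Δv₁ = 4.81 km/s

From Kepler's third law T² = 4π²r³/μ at r = 1.19×10^9 km, T = 8200 days = 8200 × 86400 s = 7.0848×10^8 s: μ = 4π²r³/T² = 1.32540×10^11 km³/s².
In km: r₁ = 7.94 × 1.496×10^8 = 1.187824×10^9 km; r₂ = 1.38 × 1.496×10^8 = 2.06448×10^8 km.
The Hohmann ellipse has a_t = (r₁ + r₂)/2 = 6.97136×10^8 km.
On the circular orbit at r = 1.187824×10^9 km, v_c = √(μ/r) = 10.563 km/s.
Transfer-orbit speed at the same r (vis-viva, a = a_t): v_t = √[μ(2/r − 1/a_t)] = 5.7484 km/s.
Δv₁ = |v_t − v_c| = |5.7484 − 10.563| = 4.815 km/s.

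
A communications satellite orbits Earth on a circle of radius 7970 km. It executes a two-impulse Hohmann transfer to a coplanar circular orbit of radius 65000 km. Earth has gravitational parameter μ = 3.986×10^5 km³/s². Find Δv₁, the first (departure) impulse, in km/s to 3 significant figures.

Δv₁ = 2.37 km/s

The Hohmann ellipse has a_t = (r₁ + r₂)/2 = 36485 km.
On the circular orbit at r = 7970 km, v_c = √(μ/r) = 7.072 km/s.
Transfer-orbit speed at the same r (vis-viva, a = a_t): v_t = √[μ(2/r − 1/a_t)] = 9.439 km/s.
Δv₁ = |v_t − v_c| = |9.439 − 7.072| = 2.367 km/s.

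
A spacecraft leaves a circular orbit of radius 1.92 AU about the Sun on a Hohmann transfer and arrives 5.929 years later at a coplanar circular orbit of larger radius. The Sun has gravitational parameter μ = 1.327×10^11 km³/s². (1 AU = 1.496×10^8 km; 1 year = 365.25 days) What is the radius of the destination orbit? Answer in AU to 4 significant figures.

In km: r₁ = 1.92 × 1.496×10^8 = 2.87232×10^8 km.
Transfer time t = 5.929 years × 365.25 × 86400 s = 1.871050104×10^8 s, and t = π√(a_t³/μ).
So a_t = (μ t²/π²)^(1/3) = (1.327×10^11 × (1.871050104×10^8)² / π²)^(1/3) = 7.7788×10^8 km.
Since a_t = (r₁ + r₂)/2, r₂ = 2a_t − r₁ = 2×7.7788×10^8 − 2.87232×10^8 = 1.268528×10^9 km.
In AU: r₂ = 1.268528×10^9 / 1.496×10^8 = 8.479 AU.

r₂ = 8.479 AU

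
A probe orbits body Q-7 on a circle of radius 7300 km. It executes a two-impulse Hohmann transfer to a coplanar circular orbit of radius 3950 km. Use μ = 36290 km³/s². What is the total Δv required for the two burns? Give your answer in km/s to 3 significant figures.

The Hohmann ellipse has a_t = (r₁ + r₂)/2 = 5625 km.
At r₁ the circular-orbit speed is v₁ = √(μ/r₁) = 2.22963 km/s.
On the transfer ellipse at r₁, v² = μ(2/r − 1/a) gives v_a = √[μ(2/r₁ − 1/a_t)] = 1.86840 km/s.
First burn Δv₁ = |v_a − v₁| = 0.36123 km/s.
At r₂, v₂ = √(μ/r₂) = 3.03106 km/s.
Transfer-orbit speed at r₂: v_p = √[μ(2/r₂ − 1/a_t)] = 3.45299 km/s.
Second burn Δv₂ = |v₂ − v_p| = 0.42193 km/s.
Total Δv = Δv₁ + Δv₂ = 0.7832 km/s.

Δv = 0.783 km/s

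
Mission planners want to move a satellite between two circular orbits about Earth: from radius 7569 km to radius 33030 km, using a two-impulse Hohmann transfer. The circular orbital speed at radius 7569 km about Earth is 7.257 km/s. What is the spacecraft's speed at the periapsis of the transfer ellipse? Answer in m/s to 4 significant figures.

From the circular-orbit relation v² = μ/r at r = 7569 km: μ = v²r = (7.257)² × 7569 = 3.98614×10^5 km³/s².
The Hohmann ellipse has a_t = (r₁ + r₂)/2 = 20299.5 km.
The periapsis of the transfer ellipse is at r = 7569 km.
Vis-viva: v = √[μ(2/r − 1/a_t)] = √[3.98614×10^5 × (2/7569 − 1/20299.5)] = 9.257 km/s.

v = 9257 m/s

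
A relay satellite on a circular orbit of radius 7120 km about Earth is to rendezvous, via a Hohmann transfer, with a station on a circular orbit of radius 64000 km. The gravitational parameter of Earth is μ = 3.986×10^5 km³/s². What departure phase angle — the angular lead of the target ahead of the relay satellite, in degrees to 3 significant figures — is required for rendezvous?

φ = 105°

The Hohmann ellipse has a_t = (r₁ + r₂)/2 = 35560 km.
Transfer time t = π√(a_t³/μ) = 33370 s.
Target angular speed ω₂ = √(μ/r₂³) = 3.899×10^-5 rad/s.
Angle swept by the target during transfer: ω₂·t = 1.3011 rad = 74.55°.
Arrival is 180° from departure on the ellipse, so φ = 180° − 74.55° = 105°.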